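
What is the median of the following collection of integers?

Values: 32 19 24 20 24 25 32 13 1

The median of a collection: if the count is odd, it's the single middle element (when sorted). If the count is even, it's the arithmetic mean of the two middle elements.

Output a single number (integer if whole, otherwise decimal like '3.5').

Step 1: insert 32 -> lo=[32] (size 1, max 32) hi=[] (size 0) -> median=32
Step 2: insert 19 -> lo=[19] (size 1, max 19) hi=[32] (size 1, min 32) -> median=25.5
Step 3: insert 24 -> lo=[19, 24] (size 2, max 24) hi=[32] (size 1, min 32) -> median=24
Step 4: insert 20 -> lo=[19, 20] (size 2, max 20) hi=[24, 32] (size 2, min 24) -> median=22
Step 5: insert 24 -> lo=[19, 20, 24] (size 3, max 24) hi=[24, 32] (size 2, min 24) -> median=24
Step 6: insert 25 -> lo=[19, 20, 24] (size 3, max 24) hi=[24, 25, 32] (size 3, min 24) -> median=24
Step 7: insert 32 -> lo=[19, 20, 24, 24] (size 4, max 24) hi=[25, 32, 32] (size 3, min 25) -> median=24
Step 8: insert 13 -> lo=[13, 19, 20, 24] (size 4, max 24) hi=[24, 25, 32, 32] (size 4, min 24) -> median=24
Step 9: insert 1 -> lo=[1, 13, 19, 20, 24] (size 5, max 24) hi=[24, 25, 32, 32] (size 4, min 24) -> median=24

Answer: 24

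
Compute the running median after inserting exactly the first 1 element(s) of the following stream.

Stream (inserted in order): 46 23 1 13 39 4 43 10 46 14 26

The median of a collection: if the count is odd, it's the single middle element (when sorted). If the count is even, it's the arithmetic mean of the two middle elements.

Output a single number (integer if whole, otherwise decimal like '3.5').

Answer: 46

Derivation:
Step 1: insert 46 -> lo=[46] (size 1, max 46) hi=[] (size 0) -> median=46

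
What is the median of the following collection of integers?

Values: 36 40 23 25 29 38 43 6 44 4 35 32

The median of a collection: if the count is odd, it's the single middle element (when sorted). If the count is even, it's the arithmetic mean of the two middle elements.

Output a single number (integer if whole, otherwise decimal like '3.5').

Answer: 33.5

Derivation:
Step 1: insert 36 -> lo=[36] (size 1, max 36) hi=[] (size 0) -> median=36
Step 2: insert 40 -> lo=[36] (size 1, max 36) hi=[40] (size 1, min 40) -> median=38
Step 3: insert 23 -> lo=[23, 36] (size 2, max 36) hi=[40] (size 1, min 40) -> median=36
Step 4: insert 25 -> lo=[23, 25] (size 2, max 25) hi=[36, 40] (size 2, min 36) -> median=30.5
Step 5: insert 29 -> lo=[23, 25, 29] (size 3, max 29) hi=[36, 40] (size 2, min 36) -> median=29
Step 6: insert 38 -> lo=[23, 25, 29] (size 3, max 29) hi=[36, 38, 40] (size 3, min 36) -> median=32.5
Step 7: insert 43 -> lo=[23, 25, 29, 36] (size 4, max 36) hi=[38, 40, 43] (size 3, min 38) -> median=36
Step 8: insert 6 -> lo=[6, 23, 25, 29] (size 4, max 29) hi=[36, 38, 40, 43] (size 4, min 36) -> median=32.5
Step 9: insert 44 -> lo=[6, 23, 25, 29, 36] (size 5, max 36) hi=[38, 40, 43, 44] (size 4, min 38) -> median=36
Step 10: insert 4 -> lo=[4, 6, 23, 25, 29] (size 5, max 29) hi=[36, 38, 40, 43, 44] (size 5, min 36) -> median=32.5
Step 11: insert 35 -> lo=[4, 6, 23, 25, 29, 35] (size 6, max 35) hi=[36, 38, 40, 43, 44] (size 5, min 36) -> median=35
Step 12: insert 32 -> lo=[4, 6, 23, 25, 29, 32] (size 6, max 32) hi=[35, 36, 38, 40, 43, 44] (size 6, min 35) -> median=33.5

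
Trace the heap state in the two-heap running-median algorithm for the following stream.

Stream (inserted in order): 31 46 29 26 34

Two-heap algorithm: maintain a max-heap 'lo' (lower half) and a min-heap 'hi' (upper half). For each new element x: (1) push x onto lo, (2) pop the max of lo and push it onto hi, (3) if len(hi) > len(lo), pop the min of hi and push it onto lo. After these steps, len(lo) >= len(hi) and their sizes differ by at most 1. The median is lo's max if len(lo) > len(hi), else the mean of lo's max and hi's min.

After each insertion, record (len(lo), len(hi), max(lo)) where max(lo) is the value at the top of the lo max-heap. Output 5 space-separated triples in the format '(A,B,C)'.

Step 1: insert 31 -> lo=[31] hi=[] -> (len(lo)=1, len(hi)=0, max(lo)=31)
Step 2: insert 46 -> lo=[31] hi=[46] -> (len(lo)=1, len(hi)=1, max(lo)=31)
Step 3: insert 29 -> lo=[29, 31] hi=[46] -> (len(lo)=2, len(hi)=1, max(lo)=31)
Step 4: insert 26 -> lo=[26, 29] hi=[31, 46] -> (len(lo)=2, len(hi)=2, max(lo)=29)
Step 5: insert 34 -> lo=[26, 29, 31] hi=[34, 46] -> (len(lo)=3, len(hi)=2, max(lo)=31)

Answer: (1,0,31) (1,1,31) (2,1,31) (2,2,29) (3,2,31)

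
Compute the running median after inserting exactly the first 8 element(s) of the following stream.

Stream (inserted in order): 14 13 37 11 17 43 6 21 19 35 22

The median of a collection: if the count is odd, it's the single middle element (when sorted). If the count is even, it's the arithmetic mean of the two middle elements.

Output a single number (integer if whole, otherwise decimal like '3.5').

Step 1: insert 14 -> lo=[14] (size 1, max 14) hi=[] (size 0) -> median=14
Step 2: insert 13 -> lo=[13] (size 1, max 13) hi=[14] (size 1, min 14) -> median=13.5
Step 3: insert 37 -> lo=[13, 14] (size 2, max 14) hi=[37] (size 1, min 37) -> median=14
Step 4: insert 11 -> lo=[11, 13] (size 2, max 13) hi=[14, 37] (size 2, min 14) -> median=13.5
Step 5: insert 17 -> lo=[11, 13, 14] (size 3, max 14) hi=[17, 37] (size 2, min 17) -> median=14
Step 6: insert 43 -> lo=[11, 13, 14] (size 3, max 14) hi=[17, 37, 43] (size 3, min 17) -> median=15.5
Step 7: insert 6 -> lo=[6, 11, 13, 14] (size 4, max 14) hi=[17, 37, 43] (size 3, min 17) -> median=14
Step 8: insert 21 -> lo=[6, 11, 13, 14] (size 4, max 14) hi=[17, 21, 37, 43] (size 4, min 17) -> median=15.5

Answer: 15.5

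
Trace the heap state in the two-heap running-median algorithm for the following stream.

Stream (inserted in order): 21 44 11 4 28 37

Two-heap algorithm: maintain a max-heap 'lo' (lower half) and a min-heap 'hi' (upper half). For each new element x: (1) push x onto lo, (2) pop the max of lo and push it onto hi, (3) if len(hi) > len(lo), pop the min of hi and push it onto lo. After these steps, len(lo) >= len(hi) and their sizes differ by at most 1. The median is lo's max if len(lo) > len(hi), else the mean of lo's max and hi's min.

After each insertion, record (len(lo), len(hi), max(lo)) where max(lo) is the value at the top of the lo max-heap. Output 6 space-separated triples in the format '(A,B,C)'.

Step 1: insert 21 -> lo=[21] hi=[] -> (len(lo)=1, len(hi)=0, max(lo)=21)
Step 2: insert 44 -> lo=[21] hi=[44] -> (len(lo)=1, len(hi)=1, max(lo)=21)
Step 3: insert 11 -> lo=[11, 21] hi=[44] -> (len(lo)=2, len(hi)=1, max(lo)=21)
Step 4: insert 4 -> lo=[4, 11] hi=[21, 44] -> (len(lo)=2, len(hi)=2, max(lo)=11)
Step 5: insert 28 -> lo=[4, 11, 21] hi=[28, 44] -> (len(lo)=3, len(hi)=2, max(lo)=21)
Step 6: insert 37 -> lo=[4, 11, 21] hi=[28, 37, 44] -> (len(lo)=3, len(hi)=3, max(lo)=21)

Answer: (1,0,21) (1,1,21) (2,1,21) (2,2,11) (3,2,21) (3,3,21)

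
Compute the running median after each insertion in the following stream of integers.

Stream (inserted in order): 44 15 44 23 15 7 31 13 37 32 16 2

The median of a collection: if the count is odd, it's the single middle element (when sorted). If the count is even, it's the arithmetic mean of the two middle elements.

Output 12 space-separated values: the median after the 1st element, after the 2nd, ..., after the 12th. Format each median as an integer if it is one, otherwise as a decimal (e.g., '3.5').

Step 1: insert 44 -> lo=[44] (size 1, max 44) hi=[] (size 0) -> median=44
Step 2: insert 15 -> lo=[15] (size 1, max 15) hi=[44] (size 1, min 44) -> median=29.5
Step 3: insert 44 -> lo=[15, 44] (size 2, max 44) hi=[44] (size 1, min 44) -> median=44
Step 4: insert 23 -> lo=[15, 23] (size 2, max 23) hi=[44, 44] (size 2, min 44) -> median=33.5
Step 5: insert 15 -> lo=[15, 15, 23] (size 3, max 23) hi=[44, 44] (size 2, min 44) -> median=23
Step 6: insert 7 -> lo=[7, 15, 15] (size 3, max 15) hi=[23, 44, 44] (size 3, min 23) -> median=19
Step 7: insert 31 -> lo=[7, 15, 15, 23] (size 4, max 23) hi=[31, 44, 44] (size 3, min 31) -> median=23
Step 8: insert 13 -> lo=[7, 13, 15, 15] (size 4, max 15) hi=[23, 31, 44, 44] (size 4, min 23) -> median=19
Step 9: insert 37 -> lo=[7, 13, 15, 15, 23] (size 5, max 23) hi=[31, 37, 44, 44] (size 4, min 31) -> median=23
Step 10: insert 32 -> lo=[7, 13, 15, 15, 23] (size 5, max 23) hi=[31, 32, 37, 44, 44] (size 5, min 31) -> median=27
Step 11: insert 16 -> lo=[7, 13, 15, 15, 16, 23] (size 6, max 23) hi=[31, 32, 37, 44, 44] (size 5, min 31) -> median=23
Step 12: insert 2 -> lo=[2, 7, 13, 15, 15, 16] (size 6, max 16) hi=[23, 31, 32, 37, 44, 44] (size 6, min 23) -> median=19.5

Answer: 44 29.5 44 33.5 23 19 23 19 23 27 23 19.5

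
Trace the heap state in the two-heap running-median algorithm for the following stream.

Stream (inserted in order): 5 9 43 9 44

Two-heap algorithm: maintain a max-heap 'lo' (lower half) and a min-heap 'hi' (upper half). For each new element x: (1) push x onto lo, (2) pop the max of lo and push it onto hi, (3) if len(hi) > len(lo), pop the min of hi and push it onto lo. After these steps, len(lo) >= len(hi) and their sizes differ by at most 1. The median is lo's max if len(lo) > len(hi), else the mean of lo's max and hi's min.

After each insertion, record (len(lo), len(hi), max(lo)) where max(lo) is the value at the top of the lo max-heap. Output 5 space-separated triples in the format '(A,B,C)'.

Step 1: insert 5 -> lo=[5] hi=[] -> (len(lo)=1, len(hi)=0, max(lo)=5)
Step 2: insert 9 -> lo=[5] hi=[9] -> (len(lo)=1, len(hi)=1, max(lo)=5)
Step 3: insert 43 -> lo=[5, 9] hi=[43] -> (len(lo)=2, len(hi)=1, max(lo)=9)
Step 4: insert 9 -> lo=[5, 9] hi=[9, 43] -> (len(lo)=2, len(hi)=2, max(lo)=9)
Step 5: insert 44 -> lo=[5, 9, 9] hi=[43, 44] -> (len(lo)=3, len(hi)=2, max(lo)=9)

Answer: (1,0,5) (1,1,5) (2,1,9) (2,2,9) (3,2,9)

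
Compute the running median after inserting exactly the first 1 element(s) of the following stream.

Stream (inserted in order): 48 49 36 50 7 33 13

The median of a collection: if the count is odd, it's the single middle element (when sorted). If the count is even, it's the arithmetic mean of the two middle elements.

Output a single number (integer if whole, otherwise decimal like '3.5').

Answer: 48

Derivation:
Step 1: insert 48 -> lo=[48] (size 1, max 48) hi=[] (size 0) -> median=48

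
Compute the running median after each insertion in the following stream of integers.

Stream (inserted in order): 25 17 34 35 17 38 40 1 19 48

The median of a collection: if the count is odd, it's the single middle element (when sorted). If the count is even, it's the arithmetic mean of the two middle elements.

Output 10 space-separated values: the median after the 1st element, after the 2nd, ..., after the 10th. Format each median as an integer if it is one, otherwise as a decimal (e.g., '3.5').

Answer: 25 21 25 29.5 25 29.5 34 29.5 25 29.5

Derivation:
Step 1: insert 25 -> lo=[25] (size 1, max 25) hi=[] (size 0) -> median=25
Step 2: insert 17 -> lo=[17] (size 1, max 17) hi=[25] (size 1, min 25) -> median=21
Step 3: insert 34 -> lo=[17, 25] (size 2, max 25) hi=[34] (size 1, min 34) -> median=25
Step 4: insert 35 -> lo=[17, 25] (size 2, max 25) hi=[34, 35] (size 2, min 34) -> median=29.5
Step 5: insert 17 -> lo=[17, 17, 25] (size 3, max 25) hi=[34, 35] (size 2, min 34) -> median=25
Step 6: insert 38 -> lo=[17, 17, 25] (size 3, max 25) hi=[34, 35, 38] (size 3, min 34) -> median=29.5
Step 7: insert 40 -> lo=[17, 17, 25, 34] (size 4, max 34) hi=[35, 38, 40] (size 3, min 35) -> median=34
Step 8: insert 1 -> lo=[1, 17, 17, 25] (size 4, max 25) hi=[34, 35, 38, 40] (size 4, min 34) -> median=29.5
Step 9: insert 19 -> lo=[1, 17, 17, 19, 25] (size 5, max 25) hi=[34, 35, 38, 40] (size 4, min 34) -> median=25
Step 10: insert 48 -> lo=[1, 17, 17, 19, 25] (size 5, max 25) hi=[34, 35, 38, 40, 48] (size 5, min 34) -> median=29.5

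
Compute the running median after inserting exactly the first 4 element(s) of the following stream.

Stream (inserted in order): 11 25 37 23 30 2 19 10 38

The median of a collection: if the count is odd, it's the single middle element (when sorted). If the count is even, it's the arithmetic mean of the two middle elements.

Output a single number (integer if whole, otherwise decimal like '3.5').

Step 1: insert 11 -> lo=[11] (size 1, max 11) hi=[] (size 0) -> median=11
Step 2: insert 25 -> lo=[11] (size 1, max 11) hi=[25] (size 1, min 25) -> median=18
Step 3: insert 37 -> lo=[11, 25] (size 2, max 25) hi=[37] (size 1, min 37) -> median=25
Step 4: insert 23 -> lo=[11, 23] (size 2, max 23) hi=[25, 37] (size 2, min 25) -> median=24

Answer: 24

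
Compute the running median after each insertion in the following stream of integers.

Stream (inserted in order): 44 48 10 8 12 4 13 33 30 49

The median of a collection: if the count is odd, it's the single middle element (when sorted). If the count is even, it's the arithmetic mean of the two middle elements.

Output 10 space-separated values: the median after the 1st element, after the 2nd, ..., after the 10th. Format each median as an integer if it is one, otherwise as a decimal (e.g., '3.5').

Answer: 44 46 44 27 12 11 12 12.5 13 21.5

Derivation:
Step 1: insert 44 -> lo=[44] (size 1, max 44) hi=[] (size 0) -> median=44
Step 2: insert 48 -> lo=[44] (size 1, max 44) hi=[48] (size 1, min 48) -> median=46
Step 3: insert 10 -> lo=[10, 44] (size 2, max 44) hi=[48] (size 1, min 48) -> median=44
Step 4: insert 8 -> lo=[8, 10] (size 2, max 10) hi=[44, 48] (size 2, min 44) -> median=27
Step 5: insert 12 -> lo=[8, 10, 12] (size 3, max 12) hi=[44, 48] (size 2, min 44) -> median=12
Step 6: insert 4 -> lo=[4, 8, 10] (size 3, max 10) hi=[12, 44, 48] (size 3, min 12) -> median=11
Step 7: insert 13 -> lo=[4, 8, 10, 12] (size 4, max 12) hi=[13, 44, 48] (size 3, min 13) -> median=12
Step 8: insert 33 -> lo=[4, 8, 10, 12] (size 4, max 12) hi=[13, 33, 44, 48] (size 4, min 13) -> median=12.5
Step 9: insert 30 -> lo=[4, 8, 10, 12, 13] (size 5, max 13) hi=[30, 33, 44, 48] (size 4, min 30) -> median=13
Step 10: insert 49 -> lo=[4, 8, 10, 12, 13] (size 5, max 13) hi=[30, 33, 44, 48, 49] (size 5, min 30) -> median=21.5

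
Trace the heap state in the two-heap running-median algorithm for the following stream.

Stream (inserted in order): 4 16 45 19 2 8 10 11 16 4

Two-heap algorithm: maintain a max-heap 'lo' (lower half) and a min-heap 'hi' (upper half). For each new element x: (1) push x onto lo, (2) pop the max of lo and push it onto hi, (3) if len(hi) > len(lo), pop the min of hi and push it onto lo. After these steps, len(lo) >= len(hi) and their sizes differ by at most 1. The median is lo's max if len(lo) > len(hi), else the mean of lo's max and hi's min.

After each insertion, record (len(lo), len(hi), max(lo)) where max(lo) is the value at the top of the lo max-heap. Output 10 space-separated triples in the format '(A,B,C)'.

Step 1: insert 4 -> lo=[4] hi=[] -> (len(lo)=1, len(hi)=0, max(lo)=4)
Step 2: insert 16 -> lo=[4] hi=[16] -> (len(lo)=1, len(hi)=1, max(lo)=4)
Step 3: insert 45 -> lo=[4, 16] hi=[45] -> (len(lo)=2, len(hi)=1, max(lo)=16)
Step 4: insert 19 -> lo=[4, 16] hi=[19, 45] -> (len(lo)=2, len(hi)=2, max(lo)=16)
Step 5: insert 2 -> lo=[2, 4, 16] hi=[19, 45] -> (len(lo)=3, len(hi)=2, max(lo)=16)
Step 6: insert 8 -> lo=[2, 4, 8] hi=[16, 19, 45] -> (len(lo)=3, len(hi)=3, max(lo)=8)
Step 7: insert 10 -> lo=[2, 4, 8, 10] hi=[16, 19, 45] -> (len(lo)=4, len(hi)=3, max(lo)=10)
Step 8: insert 11 -> lo=[2, 4, 8, 10] hi=[11, 16, 19, 45] -> (len(lo)=4, len(hi)=4, max(lo)=10)
Step 9: insert 16 -> lo=[2, 4, 8, 10, 11] hi=[16, 16, 19, 45] -> (len(lo)=5, len(hi)=4, max(lo)=11)
Step 10: insert 4 -> lo=[2, 4, 4, 8, 10] hi=[11, 16, 16, 19, 45] -> (len(lo)=5, len(hi)=5, max(lo)=10)

Answer: (1,0,4) (1,1,4) (2,1,16) (2,2,16) (3,2,16) (3,3,8) (4,3,10) (4,4,10) (5,4,11) (5,5,10)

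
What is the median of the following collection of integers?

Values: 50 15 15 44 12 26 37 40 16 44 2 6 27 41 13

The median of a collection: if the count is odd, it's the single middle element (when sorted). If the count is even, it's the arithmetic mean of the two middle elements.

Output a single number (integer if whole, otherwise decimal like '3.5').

Step 1: insert 50 -> lo=[50] (size 1, max 50) hi=[] (size 0) -> median=50
Step 2: insert 15 -> lo=[15] (size 1, max 15) hi=[50] (size 1, min 50) -> median=32.5
Step 3: insert 15 -> lo=[15, 15] (size 2, max 15) hi=[50] (size 1, min 50) -> median=15
Step 4: insert 44 -> lo=[15, 15] (size 2, max 15) hi=[44, 50] (size 2, min 44) -> median=29.5
Step 5: insert 12 -> lo=[12, 15, 15] (size 3, max 15) hi=[44, 50] (size 2, min 44) -> median=15
Step 6: insert 26 -> lo=[12, 15, 15] (size 3, max 15) hi=[26, 44, 50] (size 3, min 26) -> median=20.5
Step 7: insert 37 -> lo=[12, 15, 15, 26] (size 4, max 26) hi=[37, 44, 50] (size 3, min 37) -> median=26
Step 8: insert 40 -> lo=[12, 15, 15, 26] (size 4, max 26) hi=[37, 40, 44, 50] (size 4, min 37) -> median=31.5
Step 9: insert 16 -> lo=[12, 15, 15, 16, 26] (size 5, max 26) hi=[37, 40, 44, 50] (size 4, min 37) -> median=26
Step 10: insert 44 -> lo=[12, 15, 15, 16, 26] (size 5, max 26) hi=[37, 40, 44, 44, 50] (size 5, min 37) -> median=31.5
Step 11: insert 2 -> lo=[2, 12, 15, 15, 16, 26] (size 6, max 26) hi=[37, 40, 44, 44, 50] (size 5, min 37) -> median=26
Step 12: insert 6 -> lo=[2, 6, 12, 15, 15, 16] (size 6, max 16) hi=[26, 37, 40, 44, 44, 50] (size 6, min 26) -> median=21
Step 13: insert 27 -> lo=[2, 6, 12, 15, 15, 16, 26] (size 7, max 26) hi=[27, 37, 40, 44, 44, 50] (size 6, min 27) -> median=26
Step 14: insert 41 -> lo=[2, 6, 12, 15, 15, 16, 26] (size 7, max 26) hi=[27, 37, 40, 41, 44, 44, 50] (size 7, min 27) -> median=26.5
Step 15: insert 13 -> lo=[2, 6, 12, 13, 15, 15, 16, 26] (size 8, max 26) hi=[27, 37, 40, 41, 44, 44, 50] (size 7, min 27) -> median=26

Answer: 26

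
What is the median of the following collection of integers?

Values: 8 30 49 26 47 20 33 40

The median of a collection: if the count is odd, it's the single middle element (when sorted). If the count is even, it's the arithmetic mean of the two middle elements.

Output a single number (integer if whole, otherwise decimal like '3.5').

Answer: 31.5

Derivation:
Step 1: insert 8 -> lo=[8] (size 1, max 8) hi=[] (size 0) -> median=8
Step 2: insert 30 -> lo=[8] (size 1, max 8) hi=[30] (size 1, min 30) -> median=19
Step 3: insert 49 -> lo=[8, 30] (size 2, max 30) hi=[49] (size 1, min 49) -> median=30
Step 4: insert 26 -> lo=[8, 26] (size 2, max 26) hi=[30, 49] (size 2, min 30) -> median=28
Step 5: insert 47 -> lo=[8, 26, 30] (size 3, max 30) hi=[47, 49] (size 2, min 47) -> median=30
Step 6: insert 20 -> lo=[8, 20, 26] (size 3, max 26) hi=[30, 47, 49] (size 3, min 30) -> median=28
Step 7: insert 33 -> lo=[8, 20, 26, 30] (size 4, max 30) hi=[33, 47, 49] (size 3, min 33) -> median=30
Step 8: insert 40 -> lo=[8, 20, 26, 30] (size 4, max 30) hi=[33, 40, 47, 49] (size 4, min 33) -> median=31.5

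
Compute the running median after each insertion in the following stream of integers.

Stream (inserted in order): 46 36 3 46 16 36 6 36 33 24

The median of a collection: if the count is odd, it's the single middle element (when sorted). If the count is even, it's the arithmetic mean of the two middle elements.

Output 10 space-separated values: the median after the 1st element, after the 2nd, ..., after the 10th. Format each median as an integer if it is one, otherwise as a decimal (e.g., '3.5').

Step 1: insert 46 -> lo=[46] (size 1, max 46) hi=[] (size 0) -> median=46
Step 2: insert 36 -> lo=[36] (size 1, max 36) hi=[46] (size 1, min 46) -> median=41
Step 3: insert 3 -> lo=[3, 36] (size 2, max 36) hi=[46] (size 1, min 46) -> median=36
Step 4: insert 46 -> lo=[3, 36] (size 2, max 36) hi=[46, 46] (size 2, min 46) -> median=41
Step 5: insert 16 -> lo=[3, 16, 36] (size 3, max 36) hi=[46, 46] (size 2, min 46) -> median=36
Step 6: insert 36 -> lo=[3, 16, 36] (size 3, max 36) hi=[36, 46, 46] (size 3, min 36) -> median=36
Step 7: insert 6 -> lo=[3, 6, 16, 36] (size 4, max 36) hi=[36, 46, 46] (size 3, min 36) -> median=36
Step 8: insert 36 -> lo=[3, 6, 16, 36] (size 4, max 36) hi=[36, 36, 46, 46] (size 4, min 36) -> median=36
Step 9: insert 33 -> lo=[3, 6, 16, 33, 36] (size 5, max 36) hi=[36, 36, 46, 46] (size 4, min 36) -> median=36
Step 10: insert 24 -> lo=[3, 6, 16, 24, 33] (size 5, max 33) hi=[36, 36, 36, 46, 46] (size 5, min 36) -> median=34.5

Answer: 46 41 36 41 36 36 36 36 36 34.5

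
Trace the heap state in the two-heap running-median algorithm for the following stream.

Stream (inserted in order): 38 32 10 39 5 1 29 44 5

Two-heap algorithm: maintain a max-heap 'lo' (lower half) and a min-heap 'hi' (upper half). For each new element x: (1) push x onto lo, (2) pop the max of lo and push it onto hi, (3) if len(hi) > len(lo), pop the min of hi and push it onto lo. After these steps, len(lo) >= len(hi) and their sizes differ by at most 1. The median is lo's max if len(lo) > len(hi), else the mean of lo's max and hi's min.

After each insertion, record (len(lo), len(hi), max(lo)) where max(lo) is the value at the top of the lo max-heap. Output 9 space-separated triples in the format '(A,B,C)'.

Step 1: insert 38 -> lo=[38] hi=[] -> (len(lo)=1, len(hi)=0, max(lo)=38)
Step 2: insert 32 -> lo=[32] hi=[38] -> (len(lo)=1, len(hi)=1, max(lo)=32)
Step 3: insert 10 -> lo=[10, 32] hi=[38] -> (len(lo)=2, len(hi)=1, max(lo)=32)
Step 4: insert 39 -> lo=[10, 32] hi=[38, 39] -> (len(lo)=2, len(hi)=2, max(lo)=32)
Step 5: insert 5 -> lo=[5, 10, 32] hi=[38, 39] -> (len(lo)=3, len(hi)=2, max(lo)=32)
Step 6: insert 1 -> lo=[1, 5, 10] hi=[32, 38, 39] -> (len(lo)=3, len(hi)=3, max(lo)=10)
Step 7: insert 29 -> lo=[1, 5, 10, 29] hi=[32, 38, 39] -> (len(lo)=4, len(hi)=3, max(lo)=29)
Step 8: insert 44 -> lo=[1, 5, 10, 29] hi=[32, 38, 39, 44] -> (len(lo)=4, len(hi)=4, max(lo)=29)
Step 9: insert 5 -> lo=[1, 5, 5, 10, 29] hi=[32, 38, 39, 44] -> (len(lo)=5, len(hi)=4, max(lo)=29)

Answer: (1,0,38) (1,1,32) (2,1,32) (2,2,32) (3,2,32) (3,3,10) (4,3,29) (4,4,29) (5,4,29)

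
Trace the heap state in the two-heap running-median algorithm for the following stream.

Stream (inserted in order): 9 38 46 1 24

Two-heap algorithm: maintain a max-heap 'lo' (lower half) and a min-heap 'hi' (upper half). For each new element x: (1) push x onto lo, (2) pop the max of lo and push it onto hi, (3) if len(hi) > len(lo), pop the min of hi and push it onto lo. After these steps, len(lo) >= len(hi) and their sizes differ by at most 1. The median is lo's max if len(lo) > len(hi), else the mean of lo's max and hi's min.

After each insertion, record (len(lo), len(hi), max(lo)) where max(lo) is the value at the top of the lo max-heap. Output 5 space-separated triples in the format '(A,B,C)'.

Answer: (1,0,9) (1,1,9) (2,1,38) (2,2,9) (3,2,24)

Derivation:
Step 1: insert 9 -> lo=[9] hi=[] -> (len(lo)=1, len(hi)=0, max(lo)=9)
Step 2: insert 38 -> lo=[9] hi=[38] -> (len(lo)=1, len(hi)=1, max(lo)=9)
Step 3: insert 46 -> lo=[9, 38] hi=[46] -> (len(lo)=2, len(hi)=1, max(lo)=38)
Step 4: insert 1 -> lo=[1, 9] hi=[38, 46] -> (len(lo)=2, len(hi)=2, max(lo)=9)
Step 5: insert 24 -> lo=[1, 9, 24] hi=[38, 46] -> (len(lo)=3, len(hi)=2, max(lo)=24)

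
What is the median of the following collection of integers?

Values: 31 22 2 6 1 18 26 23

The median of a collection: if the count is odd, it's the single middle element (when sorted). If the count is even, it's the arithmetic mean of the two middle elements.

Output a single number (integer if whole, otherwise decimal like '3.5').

Answer: 20

Derivation:
Step 1: insert 31 -> lo=[31] (size 1, max 31) hi=[] (size 0) -> median=31
Step 2: insert 22 -> lo=[22] (size 1, max 22) hi=[31] (size 1, min 31) -> median=26.5
Step 3: insert 2 -> lo=[2, 22] (size 2, max 22) hi=[31] (size 1, min 31) -> median=22
Step 4: insert 6 -> lo=[2, 6] (size 2, max 6) hi=[22, 31] (size 2, min 22) -> median=14
Step 5: insert 1 -> lo=[1, 2, 6] (size 3, max 6) hi=[22, 31] (size 2, min 22) -> median=6
Step 6: insert 18 -> lo=[1, 2, 6] (size 3, max 6) hi=[18, 22, 31] (size 3, min 18) -> median=12
Step 7: insert 26 -> lo=[1, 2, 6, 18] (size 4, max 18) hi=[22, 26, 31] (size 3, min 22) -> median=18
Step 8: insert 23 -> lo=[1, 2, 6, 18] (size 4, max 18) hi=[22, 23, 26, 31] (size 4, min 22) -> median=20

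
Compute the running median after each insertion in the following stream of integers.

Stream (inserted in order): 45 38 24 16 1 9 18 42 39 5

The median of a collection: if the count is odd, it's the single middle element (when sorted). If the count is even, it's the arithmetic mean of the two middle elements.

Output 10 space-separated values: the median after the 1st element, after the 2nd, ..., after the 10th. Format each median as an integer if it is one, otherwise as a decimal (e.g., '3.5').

Step 1: insert 45 -> lo=[45] (size 1, max 45) hi=[] (size 0) -> median=45
Step 2: insert 38 -> lo=[38] (size 1, max 38) hi=[45] (size 1, min 45) -> median=41.5
Step 3: insert 24 -> lo=[24, 38] (size 2, max 38) hi=[45] (size 1, min 45) -> median=38
Step 4: insert 16 -> lo=[16, 24] (size 2, max 24) hi=[38, 45] (size 2, min 38) -> median=31
Step 5: insert 1 -> lo=[1, 16, 24] (size 3, max 24) hi=[38, 45] (size 2, min 38) -> median=24
Step 6: insert 9 -> lo=[1, 9, 16] (size 3, max 16) hi=[24, 38, 45] (size 3, min 24) -> median=20
Step 7: insert 18 -> lo=[1, 9, 16, 18] (size 4, max 18) hi=[24, 38, 45] (size 3, min 24) -> median=18
Step 8: insert 42 -> lo=[1, 9, 16, 18] (size 4, max 18) hi=[24, 38, 42, 45] (size 4, min 24) -> median=21
Step 9: insert 39 -> lo=[1, 9, 16, 18, 24] (size 5, max 24) hi=[38, 39, 42, 45] (size 4, min 38) -> median=24
Step 10: insert 5 -> lo=[1, 5, 9, 16, 18] (size 5, max 18) hi=[24, 38, 39, 42, 45] (size 5, min 24) -> median=21

Answer: 45 41.5 38 31 24 20 18 21 24 21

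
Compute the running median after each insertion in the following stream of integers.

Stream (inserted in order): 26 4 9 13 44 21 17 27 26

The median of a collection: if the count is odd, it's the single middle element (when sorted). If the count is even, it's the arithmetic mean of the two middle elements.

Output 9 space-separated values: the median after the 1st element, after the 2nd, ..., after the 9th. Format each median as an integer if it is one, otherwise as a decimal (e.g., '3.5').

Step 1: insert 26 -> lo=[26] (size 1, max 26) hi=[] (size 0) -> median=26
Step 2: insert 4 -> lo=[4] (size 1, max 4) hi=[26] (size 1, min 26) -> median=15
Step 3: insert 9 -> lo=[4, 9] (size 2, max 9) hi=[26] (size 1, min 26) -> median=9
Step 4: insert 13 -> lo=[4, 9] (size 2, max 9) hi=[13, 26] (size 2, min 13) -> median=11
Step 5: insert 44 -> lo=[4, 9, 13] (size 3, max 13) hi=[26, 44] (size 2, min 26) -> median=13
Step 6: insert 21 -> lo=[4, 9, 13] (size 3, max 13) hi=[21, 26, 44] (size 3, min 21) -> median=17
Step 7: insert 17 -> lo=[4, 9, 13, 17] (size 4, max 17) hi=[21, 26, 44] (size 3, min 21) -> median=17
Step 8: insert 27 -> lo=[4, 9, 13, 17] (size 4, max 17) hi=[21, 26, 27, 44] (size 4, min 21) -> median=19
Step 9: insert 26 -> lo=[4, 9, 13, 17, 21] (size 5, max 21) hi=[26, 26, 27, 44] (size 4, min 26) -> median=21

Answer: 26 15 9 11 13 17 17 19 21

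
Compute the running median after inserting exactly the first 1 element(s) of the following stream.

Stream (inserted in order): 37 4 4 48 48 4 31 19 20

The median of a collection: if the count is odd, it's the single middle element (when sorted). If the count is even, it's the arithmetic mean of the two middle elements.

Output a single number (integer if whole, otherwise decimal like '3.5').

Answer: 37

Derivation:
Step 1: insert 37 -> lo=[37] (size 1, max 37) hi=[] (size 0) -> median=37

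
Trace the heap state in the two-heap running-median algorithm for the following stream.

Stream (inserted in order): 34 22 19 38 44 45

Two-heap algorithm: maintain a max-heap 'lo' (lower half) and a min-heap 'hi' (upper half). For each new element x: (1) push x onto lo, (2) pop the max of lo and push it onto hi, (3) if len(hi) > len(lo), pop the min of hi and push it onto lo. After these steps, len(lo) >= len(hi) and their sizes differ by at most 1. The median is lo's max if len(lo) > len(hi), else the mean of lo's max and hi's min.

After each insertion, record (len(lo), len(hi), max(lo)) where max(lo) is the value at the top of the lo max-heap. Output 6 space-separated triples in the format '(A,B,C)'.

Answer: (1,0,34) (1,1,22) (2,1,22) (2,2,22) (3,2,34) (3,3,34)

Derivation:
Step 1: insert 34 -> lo=[34] hi=[] -> (len(lo)=1, len(hi)=0, max(lo)=34)
Step 2: insert 22 -> lo=[22] hi=[34] -> (len(lo)=1, len(hi)=1, max(lo)=22)
Step 3: insert 19 -> lo=[19, 22] hi=[34] -> (len(lo)=2, len(hi)=1, max(lo)=22)
Step 4: insert 38 -> lo=[19, 22] hi=[34, 38] -> (len(lo)=2, len(hi)=2, max(lo)=22)
Step 5: insert 44 -> lo=[19, 22, 34] hi=[38, 44] -> (len(lo)=3, len(hi)=2, max(lo)=34)
Step 6: insert 45 -> lo=[19, 22, 34] hi=[38, 44, 45] -> (len(lo)=3, len(hi)=3, max(lo)=34)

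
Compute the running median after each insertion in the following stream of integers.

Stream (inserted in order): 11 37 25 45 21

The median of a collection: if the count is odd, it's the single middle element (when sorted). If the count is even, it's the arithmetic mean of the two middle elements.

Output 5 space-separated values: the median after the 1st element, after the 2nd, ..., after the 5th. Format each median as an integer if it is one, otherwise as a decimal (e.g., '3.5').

Answer: 11 24 25 31 25

Derivation:
Step 1: insert 11 -> lo=[11] (size 1, max 11) hi=[] (size 0) -> median=11
Step 2: insert 37 -> lo=[11] (size 1, max 11) hi=[37] (size 1, min 37) -> median=24
Step 3: insert 25 -> lo=[11, 25] (size 2, max 25) hi=[37] (size 1, min 37) -> median=25
Step 4: insert 45 -> lo=[11, 25] (size 2, max 25) hi=[37, 45] (size 2, min 37) -> median=31
Step 5: insert 21 -> lo=[11, 21, 25] (size 3, max 25) hi=[37, 45] (size 2, min 37) -> median=25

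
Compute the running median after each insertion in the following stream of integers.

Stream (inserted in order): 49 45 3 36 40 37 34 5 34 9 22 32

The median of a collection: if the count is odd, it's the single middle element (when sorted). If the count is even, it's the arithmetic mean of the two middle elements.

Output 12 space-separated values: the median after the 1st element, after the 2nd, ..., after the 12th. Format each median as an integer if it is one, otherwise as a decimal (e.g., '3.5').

Step 1: insert 49 -> lo=[49] (size 1, max 49) hi=[] (size 0) -> median=49
Step 2: insert 45 -> lo=[45] (size 1, max 45) hi=[49] (size 1, min 49) -> median=47
Step 3: insert 3 -> lo=[3, 45] (size 2, max 45) hi=[49] (size 1, min 49) -> median=45
Step 4: insert 36 -> lo=[3, 36] (size 2, max 36) hi=[45, 49] (size 2, min 45) -> median=40.5
Step 5: insert 40 -> lo=[3, 36, 40] (size 3, max 40) hi=[45, 49] (size 2, min 45) -> median=40
Step 6: insert 37 -> lo=[3, 36, 37] (size 3, max 37) hi=[40, 45, 49] (size 3, min 40) -> median=38.5
Step 7: insert 34 -> lo=[3, 34, 36, 37] (size 4, max 37) hi=[40, 45, 49] (size 3, min 40) -> median=37
Step 8: insert 5 -> lo=[3, 5, 34, 36] (size 4, max 36) hi=[37, 40, 45, 49] (size 4, min 37) -> median=36.5
Step 9: insert 34 -> lo=[3, 5, 34, 34, 36] (size 5, max 36) hi=[37, 40, 45, 49] (size 4, min 37) -> median=36
Step 10: insert 9 -> lo=[3, 5, 9, 34, 34] (size 5, max 34) hi=[36, 37, 40, 45, 49] (size 5, min 36) -> median=35
Step 11: insert 22 -> lo=[3, 5, 9, 22, 34, 34] (size 6, max 34) hi=[36, 37, 40, 45, 49] (size 5, min 36) -> median=34
Step 12: insert 32 -> lo=[3, 5, 9, 22, 32, 34] (size 6, max 34) hi=[34, 36, 37, 40, 45, 49] (size 6, min 34) -> median=34

Answer: 49 47 45 40.5 40 38.5 37 36.5 36 35 34 34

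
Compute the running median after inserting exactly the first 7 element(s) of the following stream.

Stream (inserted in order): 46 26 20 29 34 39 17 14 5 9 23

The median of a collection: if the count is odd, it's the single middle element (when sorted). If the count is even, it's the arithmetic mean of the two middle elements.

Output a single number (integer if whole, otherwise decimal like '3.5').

Step 1: insert 46 -> lo=[46] (size 1, max 46) hi=[] (size 0) -> median=46
Step 2: insert 26 -> lo=[26] (size 1, max 26) hi=[46] (size 1, min 46) -> median=36
Step 3: insert 20 -> lo=[20, 26] (size 2, max 26) hi=[46] (size 1, min 46) -> median=26
Step 4: insert 29 -> lo=[20, 26] (size 2, max 26) hi=[29, 46] (size 2, min 29) -> median=27.5
Step 5: insert 34 -> lo=[20, 26, 29] (size 3, max 29) hi=[34, 46] (size 2, min 34) -> median=29
Step 6: insert 39 -> lo=[20, 26, 29] (size 3, max 29) hi=[34, 39, 46] (size 3, min 34) -> median=31.5
Step 7: insert 17 -> lo=[17, 20, 26, 29] (size 4, max 29) hi=[34, 39, 46] (size 3, min 34) -> median=29

Answer: 29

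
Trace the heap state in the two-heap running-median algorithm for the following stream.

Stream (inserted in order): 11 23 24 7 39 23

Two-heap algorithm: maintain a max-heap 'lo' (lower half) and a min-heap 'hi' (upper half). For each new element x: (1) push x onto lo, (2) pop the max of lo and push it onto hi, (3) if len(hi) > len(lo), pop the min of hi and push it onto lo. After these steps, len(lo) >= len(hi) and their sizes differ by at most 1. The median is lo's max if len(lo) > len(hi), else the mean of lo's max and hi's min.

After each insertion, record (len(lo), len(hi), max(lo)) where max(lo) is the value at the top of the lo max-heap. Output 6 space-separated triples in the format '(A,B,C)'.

Step 1: insert 11 -> lo=[11] hi=[] -> (len(lo)=1, len(hi)=0, max(lo)=11)
Step 2: insert 23 -> lo=[11] hi=[23] -> (len(lo)=1, len(hi)=1, max(lo)=11)
Step 3: insert 24 -> lo=[11, 23] hi=[24] -> (len(lo)=2, len(hi)=1, max(lo)=23)
Step 4: insert 7 -> lo=[7, 11] hi=[23, 24] -> (len(lo)=2, len(hi)=2, max(lo)=11)
Step 5: insert 39 -> lo=[7, 11, 23] hi=[24, 39] -> (len(lo)=3, len(hi)=2, max(lo)=23)
Step 6: insert 23 -> lo=[7, 11, 23] hi=[23, 24, 39] -> (len(lo)=3, len(hi)=3, max(lo)=23)

Answer: (1,0,11) (1,1,11) (2,1,23) (2,2,11) (3,2,23) (3,3,23)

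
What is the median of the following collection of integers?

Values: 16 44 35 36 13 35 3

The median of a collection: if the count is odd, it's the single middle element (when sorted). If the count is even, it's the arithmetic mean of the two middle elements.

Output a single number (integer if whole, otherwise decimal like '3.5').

Step 1: insert 16 -> lo=[16] (size 1, max 16) hi=[] (size 0) -> median=16
Step 2: insert 44 -> lo=[16] (size 1, max 16) hi=[44] (size 1, min 44) -> median=30
Step 3: insert 35 -> lo=[16, 35] (size 2, max 35) hi=[44] (size 1, min 44) -> median=35
Step 4: insert 36 -> lo=[16, 35] (size 2, max 35) hi=[36, 44] (size 2, min 36) -> median=35.5
Step 5: insert 13 -> lo=[13, 16, 35] (size 3, max 35) hi=[36, 44] (size 2, min 36) -> median=35
Step 6: insert 35 -> lo=[13, 16, 35] (size 3, max 35) hi=[35, 36, 44] (size 3, min 35) -> median=35
Step 7: insert 3 -> lo=[3, 13, 16, 35] (size 4, max 35) hi=[35, 36, 44] (size 3, min 35) -> median=35

Answer: 35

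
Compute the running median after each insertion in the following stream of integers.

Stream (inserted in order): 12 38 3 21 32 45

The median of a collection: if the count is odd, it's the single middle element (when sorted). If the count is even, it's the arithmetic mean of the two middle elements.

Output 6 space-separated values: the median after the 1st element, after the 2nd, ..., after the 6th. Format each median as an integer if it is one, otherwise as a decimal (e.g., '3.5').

Answer: 12 25 12 16.5 21 26.5

Derivation:
Step 1: insert 12 -> lo=[12] (size 1, max 12) hi=[] (size 0) -> median=12
Step 2: insert 38 -> lo=[12] (size 1, max 12) hi=[38] (size 1, min 38) -> median=25
Step 3: insert 3 -> lo=[3, 12] (size 2, max 12) hi=[38] (size 1, min 38) -> median=12
Step 4: insert 21 -> lo=[3, 12] (size 2, max 12) hi=[21, 38] (size 2, min 21) -> median=16.5
Step 5: insert 32 -> lo=[3, 12, 21] (size 3, max 21) hi=[32, 38] (size 2, min 32) -> median=21
Step 6: insert 45 -> lo=[3, 12, 21] (size 3, max 21) hi=[32, 38, 45] (size 3, min 32) -> median=26.5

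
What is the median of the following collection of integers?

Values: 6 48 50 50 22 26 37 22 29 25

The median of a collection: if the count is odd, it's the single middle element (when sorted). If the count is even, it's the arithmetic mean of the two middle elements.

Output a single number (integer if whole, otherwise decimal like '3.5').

Answer: 27.5

Derivation:
Step 1: insert 6 -> lo=[6] (size 1, max 6) hi=[] (size 0) -> median=6
Step 2: insert 48 -> lo=[6] (size 1, max 6) hi=[48] (size 1, min 48) -> median=27
Step 3: insert 50 -> lo=[6, 48] (size 2, max 48) hi=[50] (size 1, min 50) -> median=48
Step 4: insert 50 -> lo=[6, 48] (size 2, max 48) hi=[50, 50] (size 2, min 50) -> median=49
Step 5: insert 22 -> lo=[6, 22, 48] (size 3, max 48) hi=[50, 50] (size 2, min 50) -> median=48
Step 6: insert 26 -> lo=[6, 22, 26] (size 3, max 26) hi=[48, 50, 50] (size 3, min 48) -> median=37
Step 7: insert 37 -> lo=[6, 22, 26, 37] (size 4, max 37) hi=[48, 50, 50] (size 3, min 48) -> median=37
Step 8: insert 22 -> lo=[6, 22, 22, 26] (size 4, max 26) hi=[37, 48, 50, 50] (size 4, min 37) -> median=31.5
Step 9: insert 29 -> lo=[6, 22, 22, 26, 29] (size 5, max 29) hi=[37, 48, 50, 50] (size 4, min 37) -> median=29
Step 10: insert 25 -> lo=[6, 22, 22, 25, 26] (size 5, max 26) hi=[29, 37, 48, 50, 50] (size 5, min 29) -> median=27.5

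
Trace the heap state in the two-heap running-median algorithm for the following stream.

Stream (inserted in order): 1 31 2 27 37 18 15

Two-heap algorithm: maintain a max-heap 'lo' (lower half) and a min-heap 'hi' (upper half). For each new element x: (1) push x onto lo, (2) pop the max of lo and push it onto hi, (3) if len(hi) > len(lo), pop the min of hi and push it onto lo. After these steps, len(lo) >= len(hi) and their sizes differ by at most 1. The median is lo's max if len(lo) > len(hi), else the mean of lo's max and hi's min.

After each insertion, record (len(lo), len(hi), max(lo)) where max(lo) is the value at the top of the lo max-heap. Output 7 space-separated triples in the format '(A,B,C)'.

Answer: (1,0,1) (1,1,1) (2,1,2) (2,2,2) (3,2,27) (3,3,18) (4,3,18)

Derivation:
Step 1: insert 1 -> lo=[1] hi=[] -> (len(lo)=1, len(hi)=0, max(lo)=1)
Step 2: insert 31 -> lo=[1] hi=[31] -> (len(lo)=1, len(hi)=1, max(lo)=1)
Step 3: insert 2 -> lo=[1, 2] hi=[31] -> (len(lo)=2, len(hi)=1, max(lo)=2)
Step 4: insert 27 -> lo=[1, 2] hi=[27, 31] -> (len(lo)=2, len(hi)=2, max(lo)=2)
Step 5: insert 37 -> lo=[1, 2, 27] hi=[31, 37] -> (len(lo)=3, len(hi)=2, max(lo)=27)
Step 6: insert 18 -> lo=[1, 2, 18] hi=[27, 31, 37] -> (len(lo)=3, len(hi)=3, max(lo)=18)
Step 7: insert 15 -> lo=[1, 2, 15, 18] hi=[27, 31, 37] -> (len(lo)=4, len(hi)=3, max(lo)=18)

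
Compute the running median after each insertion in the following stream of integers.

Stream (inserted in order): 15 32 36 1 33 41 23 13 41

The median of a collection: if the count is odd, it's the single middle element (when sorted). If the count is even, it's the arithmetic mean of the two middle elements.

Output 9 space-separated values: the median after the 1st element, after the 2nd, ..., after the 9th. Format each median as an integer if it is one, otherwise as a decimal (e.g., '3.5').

Answer: 15 23.5 32 23.5 32 32.5 32 27.5 32

Derivation:
Step 1: insert 15 -> lo=[15] (size 1, max 15) hi=[] (size 0) -> median=15
Step 2: insert 32 -> lo=[15] (size 1, max 15) hi=[32] (size 1, min 32) -> median=23.5
Step 3: insert 36 -> lo=[15, 32] (size 2, max 32) hi=[36] (size 1, min 36) -> median=32
Step 4: insert 1 -> lo=[1, 15] (size 2, max 15) hi=[32, 36] (size 2, min 32) -> median=23.5
Step 5: insert 33 -> lo=[1, 15, 32] (size 3, max 32) hi=[33, 36] (size 2, min 33) -> median=32
Step 6: insert 41 -> lo=[1, 15, 32] (size 3, max 32) hi=[33, 36, 41] (size 3, min 33) -> median=32.5
Step 7: insert 23 -> lo=[1, 15, 23, 32] (size 4, max 32) hi=[33, 36, 41] (size 3, min 33) -> median=32
Step 8: insert 13 -> lo=[1, 13, 15, 23] (size 4, max 23) hi=[32, 33, 36, 41] (size 4, min 32) -> median=27.5
Step 9: insert 41 -> lo=[1, 13, 15, 23, 32] (size 5, max 32) hi=[33, 36, 41, 41] (size 4, min 33) -> median=32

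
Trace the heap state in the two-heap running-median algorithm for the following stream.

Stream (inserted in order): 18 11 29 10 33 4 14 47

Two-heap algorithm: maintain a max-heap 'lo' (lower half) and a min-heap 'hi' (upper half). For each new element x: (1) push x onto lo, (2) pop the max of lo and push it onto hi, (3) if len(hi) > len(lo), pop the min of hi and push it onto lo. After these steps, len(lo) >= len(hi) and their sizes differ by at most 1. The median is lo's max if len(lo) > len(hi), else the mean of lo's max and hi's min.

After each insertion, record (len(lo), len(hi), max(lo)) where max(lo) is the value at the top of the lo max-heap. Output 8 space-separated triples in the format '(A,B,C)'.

Step 1: insert 18 -> lo=[18] hi=[] -> (len(lo)=1, len(hi)=0, max(lo)=18)
Step 2: insert 11 -> lo=[11] hi=[18] -> (len(lo)=1, len(hi)=1, max(lo)=11)
Step 3: insert 29 -> lo=[11, 18] hi=[29] -> (len(lo)=2, len(hi)=1, max(lo)=18)
Step 4: insert 10 -> lo=[10, 11] hi=[18, 29] -> (len(lo)=2, len(hi)=2, max(lo)=11)
Step 5: insert 33 -> lo=[10, 11, 18] hi=[29, 33] -> (len(lo)=3, len(hi)=2, max(lo)=18)
Step 6: insert 4 -> lo=[4, 10, 11] hi=[18, 29, 33] -> (len(lo)=3, len(hi)=3, max(lo)=11)
Step 7: insert 14 -> lo=[4, 10, 11, 14] hi=[18, 29, 33] -> (len(lo)=4, len(hi)=3, max(lo)=14)
Step 8: insert 47 -> lo=[4, 10, 11, 14] hi=[18, 29, 33, 47] -> (len(lo)=4, len(hi)=4, max(lo)=14)

Answer: (1,0,18) (1,1,11) (2,1,18) (2,2,11) (3,2,18) (3,3,11) (4,3,14) (4,4,14)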